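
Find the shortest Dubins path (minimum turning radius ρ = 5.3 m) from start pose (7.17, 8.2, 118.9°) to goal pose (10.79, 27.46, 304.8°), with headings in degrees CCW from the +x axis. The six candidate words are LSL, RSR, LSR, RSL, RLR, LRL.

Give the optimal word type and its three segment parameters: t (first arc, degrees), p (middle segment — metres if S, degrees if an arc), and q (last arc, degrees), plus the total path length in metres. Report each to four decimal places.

RSR: t = 7.4516°, p = 14.6912 m, q = 166.6484°, L = 30.7959 m

Let ψ = atan2(Δy, Δx) = atan2(19.26, 3.62) = 79.3552° be the start→goal bearing.
Normalize: d = |goal − start| / ρ = 19.597245/5.3 = 3.697593, α = (θ_start − ψ) mod 360° = 39.5448° = 0.690187 rad, β = (θ_goal − ψ) mod 360° = 225.4448° = 3.934754 rad.
Common terms: sin α = 0.636681, cos α = 0.771127, sin β = -0.712575, cos β = -0.701596, cos(α−β) = -0.994703, d² = 13.672197. Work in radians in the unit-radius frame; every candidate has L = ρ·(t + p + q).
LSL: p² = 2 + d² − 2cos(α−β) + 2d(sin α − sin β) = 27.639604; p = √p² = 5.257338; φ = atan2(cos β − cos α, d + sin α − sin β) = -0.283927 rad; t = (φ − α) mod 2π = 5.309072 rad, q = (β − φ) mod 2π = 4.218681 rad → L = 5.3·(5.309072 + 5.257338 + 4.218681) = 5.3·14.785090 = 78.360979 m
RSR: p² = 2 + d² − 2cos(α−β) + 2d(sin β − sin α) = 7.683601; p = √p² = 2.771931; φ = atan2(cos α − cos β, d − sin α + sin β) = 0.560133 rad; t = (α − φ) mod 2π = 0.130054 rad, q = (φ − β) mod 2π = 2.908564 rad → L = 5.3·(0.130054 + 2.771931 + 2.908564) = 5.3·5.810549 = 30.795910 m
LSR: p² = d² − 2 + 2cos(α−β) + 2d(sin α + sin β) = 9.121544; p = √p² = 3.020189; φ = atan2(−cos α − cos β, d + sin α + sin β) − atan2(−2, p) = 0.565715 rad; t = (φ − α) mod 2π = 6.158713 rad, q = (φ − β) mod 2π = 2.914146 rad → L = 5.3·(6.158713 + 3.020189 + 2.914146) = 5.3·12.093049 = 64.093159 m
RSL: p² = d² − 2 + 2cos(α−β) − 2d(sin α + sin β) = 10.244037; p = √p² = 3.200631; φ = atan2(cos α + cos β, d − sin α − sin β) − atan2(2, p) = -0.540087 rad; t = (α − φ) mod 2π = 1.230274 rad, q = (β − φ) mod 2π = 4.474841 rad → L = 5.3·(1.230274 + 3.200631 + 4.474841) = 5.3·8.905745 = 47.200449 m
RLR: c = (6 − d² + 2cos(α−β) + 2d(sin α − sin β))/8 = 0.039550; p = 2π − arccos c = 4.751949 rad; φ = atan2(cos α − cos β, d − sin α + sin β) = 0.560133 rad; t = (α − φ + p/2) mod 2π = 2.506029 rad, q = (α − β − t + p) mod 2π = 5.284539 rad → L = 5.3·(2.506029 + 4.751949 + 5.284539) = 5.3·12.542517 = 66.475338 m
LRL: c = (6 − d² + 2cos(α−β) − 2d(sin α − sin β))/8 = -2.454950, |c| > 1 → infeasible
Shortest: RSR with L = 30.795910 m ≈ 30.7959 m
Convert RSR to answer units (arcs ×180/π): t = 0.130054·180/π = 7.4516°, p = ρ·p = 5.3·2.771931 = 14.6912 m, q = 2.908564·180/π = 166.6484°, L = 30.7959 m.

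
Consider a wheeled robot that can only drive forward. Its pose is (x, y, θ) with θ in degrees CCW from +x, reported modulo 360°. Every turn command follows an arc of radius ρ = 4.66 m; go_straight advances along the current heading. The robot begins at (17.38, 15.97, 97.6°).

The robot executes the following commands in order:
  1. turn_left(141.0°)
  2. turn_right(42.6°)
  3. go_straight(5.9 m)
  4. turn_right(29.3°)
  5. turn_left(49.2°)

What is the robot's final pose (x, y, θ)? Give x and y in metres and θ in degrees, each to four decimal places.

set_pose: (x, y, θ) = (17.3800, 15.9700, 97.6000°), ρ = 4.66
turn_left(141.0°): centre at ρ to the left, rotate +141.0° → (8.7834, 17.7816, 238.6000°)
turn_right(42.6°): centre at ρ to the right, rotate −42.6° → (6.0903, 15.7300, 196.0000°)
go_straight(5.9): x += 5.9·cos θ, y += 5.9·sin θ → (0.4189, 14.1038, 196.0000°)
turn_right(29.3°): centre at ρ to the right, rotate −29.3° → (-1.9376, 14.0482, 166.7000°)
turn_left(49.2°): centre at ρ to the left, rotate +49.2° → (-5.7422, 13.2880, 215.9000°)

(-5.7422, 13.2880, 215.9000°)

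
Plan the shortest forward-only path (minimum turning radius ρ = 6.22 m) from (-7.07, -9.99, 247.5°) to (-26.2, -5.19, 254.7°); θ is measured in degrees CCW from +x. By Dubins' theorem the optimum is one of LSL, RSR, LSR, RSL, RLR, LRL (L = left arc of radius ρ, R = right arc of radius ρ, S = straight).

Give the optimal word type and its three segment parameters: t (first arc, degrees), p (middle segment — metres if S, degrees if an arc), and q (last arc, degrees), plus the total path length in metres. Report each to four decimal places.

Let ψ = atan2(Δy, Δx) = atan2(4.80, -19.13) = 165.9144° be the start→goal bearing.
Normalize: d = |goal − start| / ρ = 19.723004/6.22 = 3.170901, α = (θ_start − ψ) mod 360° = 81.5856° = 1.423937 rad, β = (θ_goal − ψ) mod 360° = 88.7856° = 1.549600 rad.
Common terms: sin α = 0.989235, cos α = 0.146332, sin β = 0.999775, cos β = 0.021194, cos(α−β) = 0.992115, d² = 10.054613. Work in radians in the unit-radius frame; every candidate has L = ρ·(t + p + q).
LSL: p² = 2 + d² − 2cos(α−β) + 2d(sin α − sin β) = 10.003542; p = √p² = 3.162838; φ = atan2(cos β − cos α, d + sin α − sin β) = -0.039575 rad; t = (φ − α) mod 2π = 4.819673 rad, q = (β − φ) mod 2π = 1.589176 rad → L = 6.22·(4.819673 + 3.162838 + 1.589176) = 6.22·9.571687 = 59.535891 m
RSR: p² = 2 + d² − 2cos(α−β) + 2d(sin β − sin α) = 10.137226; p = √p² = 3.183901; φ = atan2(cos α − cos β, d − sin α + sin β) = 0.039313 rad; t = (α − φ) mod 2π = 1.384623 rad, q = (φ − β) mod 2π = 4.772898 rad → L = 6.22·(1.384623 + 3.183901 + 4.772898) = 6.22·9.341423 = 58.103649 m
LSR: p² = d² − 2 + 2cos(α−β) + 2d(sin α + sin β) = 22.652756; p = √p² = 4.759491; φ = atan2(−cos α − cos β, d + sin α + sin β) − atan2(−2, p) = 0.365353 rad; t = (φ − α) mod 2π = 5.224602 rad, q = (φ − β) mod 2π = 5.098938 rad → L = 6.22·(5.224602 + 4.759491 + 5.098938) = 6.22·15.083032 = 93.816456 m
RSL: p² = d² − 2 + 2cos(α−β) − 2d(sin α + sin β) = -2.575071 < 0 → infeasible
RLR: c = (6 − d² + 2cos(α−β) + 2d(sin α − sin β))/8 = -0.267153; p = 2π − arccos c = 4.441951 rad; φ = atan2(cos α − cos β, d − sin α + sin β) = 0.039313 rad; t = (α − φ + p/2) mod 2π = 3.605599 rad, q = (α − β − t + p) mod 2π = 0.710689 rad → L = 6.22·(3.605599 + 4.441951 + 0.710689) = 6.22·8.758239 = 54.476246 m
LRL: c = (6 − d² + 2cos(α−β) − 2d(sin α − sin β))/8 = -0.250443; p = 2π − arccos c = 4.459251 rad; φ = atan2(cos β − cos α, d + sin α − sin β) = -0.039575 rad; t = (φ − α + p/2) mod 2π = 0.766114 rad, q = (β − α − t + p) mod 2π = 3.818802 rad → L = 6.22·(0.766114 + 4.459251 + 3.818802) = 6.22·9.044167 = 56.254716 m
Shortest: RLR with L = 54.476246 m ≈ 54.4762 m
Convert RLR to answer units (arcs ×180/π): t = 3.605599·180/π = 206.5856°, p = 4.441951·180/π = 254.5051°, q = 0.710689·180/π = 40.7195°, L = 54.4762 m.

RLR: t = 206.5856°, p = 254.5051°, q = 40.7195°, L = 54.4762 m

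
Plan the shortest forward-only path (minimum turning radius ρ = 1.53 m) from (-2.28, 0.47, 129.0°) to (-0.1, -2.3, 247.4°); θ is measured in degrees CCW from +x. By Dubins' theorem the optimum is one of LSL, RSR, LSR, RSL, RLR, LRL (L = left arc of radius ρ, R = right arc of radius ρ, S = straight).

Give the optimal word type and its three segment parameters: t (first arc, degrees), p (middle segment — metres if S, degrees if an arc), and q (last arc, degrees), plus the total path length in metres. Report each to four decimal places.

RSR: t = 226.6345°, p = 3.1730 m, q = 14.9655°, L = 9.6246 m

Let ψ = atan2(Δy, Δx) = atan2(-2.77, 2.18) = -51.7971° be the start→goal bearing.
Normalize: d = |goal − start| / ρ = 3.524954/1.53 = 2.303891, α = (θ_start − ψ) mod 360° = 180.7971° = 3.155505 rad, β = (θ_goal − ψ) mod 360° = 299.1971° = 5.221975 rad.
Common terms: sin α = -0.013912, cos α = -0.999903, sin β = -0.872947, cos β = 0.487816, cos(α−β) = -0.475624, d² = 5.307916. Work in radians in the unit-radius frame; every candidate has L = ρ·(t + p + q).
LSL: p² = 2 + d² − 2cos(α−β) + 2d(sin α − sin β) = 12.217409; p = √p² = 3.495341; φ = atan2(cos β − cos α, d + sin α − sin β) = 0.439657 rad; t = (φ − α) mod 2π = 3.567337 rad, q = (β − φ) mod 2π = 4.782318 rad → L = 1.53·(3.567337 + 3.495341 + 4.782318) = 1.53·11.844996 = 18.122844 m
RSR: p² = 2 + d² − 2cos(α−β) + 2d(sin β − sin α) = 4.300920; p = √p² = 2.073866; φ = atan2(cos α − cos β, d − sin α + sin β) = -0.800013 rad; t = (α − φ) mod 2π = 3.955518 rad, q = (φ − β) mod 2π = 0.261197 rad → L = 1.53·(3.955518 + 2.073866 + 0.261197) = 1.53·6.290581 = 9.624589 m
LSR: p² = d² − 2 + 2cos(α−β) + 2d(sin α + sin β) = -1.729784 < 0 → infeasible
RSL: p² = d² − 2 + 2cos(α−β) − 2d(sin α + sin β) = 6.443119; p = √p² = 2.538330; φ = atan2(cos α + cos β, d − sin α − sin β) − atan2(2, p) = -0.826466 rad; t = (α − φ) mod 2π = 3.981971 rad, q = (β − φ) mod 2π = 6.048440 rad → L = 1.53·(3.981971 + 2.538330 + 6.048440) = 1.53·12.568741 = 19.230174 m
RLR: c = (6 − d² + 2cos(α−β) + 2d(sin α − sin β))/8 = 0.462385; p = 2π − arccos c = 5.193072 rad; φ = atan2(cos α − cos β, d − sin α + sin β) = -0.800013 rad; t = (α − φ + p/2) mod 2π = 0.268869 rad, q = (α − β − t + p) mod 2π = 2.857733 rad → L = 1.53·(0.268869 + 5.193072 + 2.857733) = 1.53·8.319674 = 12.729102 m
LRL: c = (6 − d² + 2cos(α−β) − 2d(sin α − sin β))/8 = -0.527176; p = 2π − arccos c = 4.157115 rad; φ = atan2(cos β − cos α, d + sin α − sin β) = 0.439657 rad; t = (φ − α + p/2) mod 2π = 5.645895 rad, q = (β − α − t + p) mod 2π = 0.577690 rad → L = 1.53·(5.645895 + 4.157115 + 0.577690) = 1.53·10.380700 = 15.882471 m
Shortest: RSR with L = 9.624589 m ≈ 9.6246 m
Convert RSR to answer units (arcs ×180/π): t = 3.955518·180/π = 226.6345°, p = ρ·p = 1.53·2.073866 = 3.1730 m, q = 0.261197·180/π = 14.9655°, L = 9.6246 m.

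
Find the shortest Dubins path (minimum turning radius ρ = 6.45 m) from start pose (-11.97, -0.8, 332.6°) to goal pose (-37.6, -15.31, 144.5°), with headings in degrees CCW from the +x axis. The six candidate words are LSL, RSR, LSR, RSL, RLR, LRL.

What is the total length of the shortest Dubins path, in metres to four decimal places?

Let ψ = atan2(Δy, Δx) = atan2(-14.51, -25.63) = -150.4843° be the start→goal bearing.
Normalize: d = |goal − start| / ρ = 29.452283/6.45 = 4.566245, α = (θ_start − ψ) mod 360° = 123.0843° = 2.148227 rad, β = (θ_goal − ψ) mod 360° = 294.9843° = 5.148448 rad.
Common terms: sin α = 0.837868, cos α = -0.545873, sin β = -0.906423, cos β = 0.422371, cos(α−β) = -0.990024, d² = 20.850598. Work in radians in the unit-radius frame; every candidate has L = ρ·(t + p + q).
LSL: p² = 2 + d² − 2cos(α−β) + 2d(sin α − sin β) = 40.760368; p = √p² = 6.384385; φ = atan2(cos β − cos α, d + sin α − sin β) = 0.152246 rad; t = (φ − α) mod 2π = 4.287204 rad, q = (β − φ) mod 2π = 4.996203 rad → L = 6.45·(4.287204 + 6.384385 + 4.996203) = 6.45·15.667791 = 101.057252 m
RSR: p² = 2 + d² − 2cos(α−β) + 2d(sin β − sin α) = 8.900923; p = √p² = 2.983441; φ = atan2(cos α − cos β, d − sin α + sin β) = -0.330525 rad; t = (α − φ) mod 2π = 2.478752 rad, q = (φ − β) mod 2π = 0.804213 rad → L = 6.45·(2.478752 + 2.983441 + 0.804213) = 6.45·6.266406 = 40.418317 m
LSR: p² = d² − 2 + 2cos(α−β) + 2d(sin α + sin β) = 16.244470; p = √p² = 4.030443; φ = atan2(−cos α − cos β, d + sin α + sin β) − atan2(−2, p) = 0.488074 rad; t = (φ − α) mod 2π = 4.623032 rad, q = (φ − β) mod 2π = 1.622811 rad → L = 6.45·(4.623032 + 4.030443 + 1.622811) = 6.45·10.276286 = 66.282045 m
RSL: p² = d² − 2 + 2cos(α−β) − 2d(sin α + sin β) = 17.496632; p = √p² = 4.182898; φ = atan2(cos α + cos β, d − sin α − sin β) − atan2(2, p) = -0.472646 rad; t = (α − φ) mod 2π = 2.620873 rad, q = (β − φ) mod 2π = 5.621094 rad → L = 6.45·(2.620873 + 4.182898 + 5.621094) = 6.45·12.424864 = 80.140372 m
RLR: c = (6 − d² + 2cos(α−β) + 2d(sin α − sin β))/8 = -0.112615; p = 2π − arccos c = 4.599534 rad; φ = atan2(cos α − cos β, d − sin α + sin β) = -0.330525 rad; t = (α − φ + p/2) mod 2π = 4.778519 rad, q = (α − β − t + p) mod 2π = 3.103980 rad → L = 6.45·(4.778519 + 4.599534 + 3.103980) = 6.45·12.482033 = 80.509111 m
LRL: c = (6 − d² + 2cos(α−β) − 2d(sin α − sin β))/8 = -4.095046, |c| > 1 → infeasible
Shortest: RSR with L = 40.418317 m ≈ 40.4183 m

40.4183 m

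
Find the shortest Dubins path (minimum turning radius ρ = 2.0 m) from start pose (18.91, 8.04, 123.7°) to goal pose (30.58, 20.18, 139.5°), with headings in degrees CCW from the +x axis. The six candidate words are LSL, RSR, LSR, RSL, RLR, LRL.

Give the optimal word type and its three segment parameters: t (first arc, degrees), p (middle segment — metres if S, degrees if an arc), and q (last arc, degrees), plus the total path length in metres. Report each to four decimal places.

RSL: t = 94.2513°, p = 12.2575 m, q = 110.0513°, L = 19.3890 m

Let ψ = atan2(Δy, Δx) = atan2(12.14, 11.67) = 46.1308° be the start→goal bearing.
Normalize: d = |goal − start| / ρ = 16.839492/2.0 = 8.419746, α = (θ_start − ψ) mod 360° = 77.5692° = 1.353837 rad, β = (θ_goal − ψ) mod 360° = 93.3692° = 1.629599 rad.
Common terms: sin α = 0.976557, cos α = 0.215261, sin β = 0.998272, cos β = -0.058769, cos(α−β) = 0.962218, d² = 70.892125. Work in radians in the unit-radius frame; every candidate has L = ρ·(t + p + q).
LSL: p² = 2 + d² − 2cos(α−β) + 2d(sin α − sin β) = 70.602018; p = √p² = 8.402501; φ = atan2(cos β − cos α, d + sin α − sin β) = -0.032619 rad; t = (φ − α) mod 2π = 4.896730 rad, q = (β − φ) mod 2π = 1.662218 rad → L = 2.0·(4.896730 + 8.402501 + 1.662218) = 2.0·14.961448 = 29.922896 m
RSR: p² = 2 + d² − 2cos(α−β) + 2d(sin β − sin α) = 71.333360; p = √p² = 8.445908; φ = atan2(cos α − cos β, d − sin α + sin β) = 0.032451 rad; t = (α − φ) mod 2π = 1.321386 rad, q = (φ − β) mod 2π = 4.686037 rad → L = 2.0·(1.321386 + 8.445908 + 4.686037) = 2.0·14.453331 = 28.906662 m
LSR: p² = d² − 2 + 2cos(α−β) + 2d(sin α + sin β) = 104.071664; p = √p² = 10.201552; φ = atan2(−cos α − cos β, d + sin α + sin β) − atan2(−2, p) = 0.178539 rad; t = (φ − α) mod 2π = 5.107887 rad, q = (φ − β) mod 2π = 4.832125 rad → L = 2.0·(5.107887 + 10.201552 + 4.832125) = 2.0·20.141565 = 40.283130 m
RSL: p² = d² − 2 + 2cos(α−β) − 2d(sin α + sin β) = 37.561458; p = √p² = 6.128740; φ = atan2(cos α + cos β, d − sin α − sin β) − atan2(2, p) = -0.291159 rad; t = (α − φ) mod 2π = 1.644996 rad, q = (β − φ) mod 2π = 1.920758 rad → L = 2.0·(1.644996 + 6.128740 + 1.920758) = 2.0·9.694494 = 19.388988 m
RLR: c = (6 − d² + 2cos(α−β) + 2d(sin α − sin β))/8 = -7.916670, |c| > 1 → infeasible
LRL: c = (6 − d² + 2cos(α−β) − 2d(sin α − sin β))/8 = -7.825252, |c| > 1 → infeasible
Shortest: RSL with L = 19.388988 m ≈ 19.3890 m
Convert RSL to answer units (arcs ×180/π): t = 1.644996·180/π = 94.2513°, p = ρ·p = 2.0·6.128740 = 12.2575 m, q = 1.920758·180/π = 110.0513°, L = 19.3890 m.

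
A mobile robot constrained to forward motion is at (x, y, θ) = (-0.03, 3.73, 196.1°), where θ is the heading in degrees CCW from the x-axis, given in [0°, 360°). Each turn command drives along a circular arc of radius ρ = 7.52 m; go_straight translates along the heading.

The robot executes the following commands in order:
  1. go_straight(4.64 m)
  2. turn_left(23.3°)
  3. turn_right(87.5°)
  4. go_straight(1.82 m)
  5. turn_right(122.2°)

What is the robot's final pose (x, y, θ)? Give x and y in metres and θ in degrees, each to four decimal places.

(-14.4315, 15.6073, 9.7000°)

set_pose: (x, y, θ) = (-0.0300, 3.7300, 196.1000°), ρ = 7.52
go_straight(4.64): x += 4.64·cos θ, y += 4.64·sin θ → (-4.4880, 2.4433, 196.1000°)
turn_left(23.3°): centre at ρ to the left, rotate +23.3° → (-7.1758, 1.0292, 219.4000°)
turn_right(87.5°): centre at ρ to the right, rotate −87.5° → (-17.5462, 1.8180, 131.9000°)
go_straight(1.82): x += 1.82·cos θ, y += 1.82·sin θ → (-18.7616, 3.1727, 131.9000°)
turn_right(122.2°): centre at ρ to the right, rotate −122.2° → (-14.4315, 15.6073, 9.7000°)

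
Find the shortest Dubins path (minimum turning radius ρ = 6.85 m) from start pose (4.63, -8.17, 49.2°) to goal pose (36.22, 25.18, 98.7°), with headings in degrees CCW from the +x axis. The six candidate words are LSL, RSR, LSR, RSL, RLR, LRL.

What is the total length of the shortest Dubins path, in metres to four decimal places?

Let ψ = atan2(Δy, Δx) = atan2(33.35, 31.59) = 46.5524° be the start→goal bearing.
Normalize: d = |goal − start| / ρ = 45.936376/6.85 = 6.706040, α = (θ_start − ψ) mod 360° = 2.6476° = 0.046209 rad, β = (θ_goal − ψ) mod 360° = 52.1476° = 0.910147 rad.
Common terms: sin α = 0.046192, cos α = 0.998933, sin β = 0.789594, cos β = 0.613630, cos(α−β) = 0.649448, d² = 44.970976. Work in radians in the unit-radius frame; every candidate has L = ρ·(t + p + q).
LSL: p² = 2 + d² − 2cos(α−β) + 2d(sin α − sin β) = 35.701518; p = √p² = 5.975075; φ = atan2(cos β − cos α, d + sin α − sin β) = -0.064530 rad; t = (φ − α) mod 2π = 6.172447 rad, q = (β − φ) mod 2π = 0.974676 rad → L = 6.85·(6.172447 + 5.975075 + 0.974676) = 6.85·13.122198 = 89.887056 m
RSR: p² = 2 + d² − 2cos(α−β) + 2d(sin β − sin α) = 55.642641; p = √p² = 7.459400; φ = atan2(cos α − cos β, d − sin α + sin β) = 0.051676 rad; t = (α − φ) mod 2π = 6.277718 rad, q = (φ − β) mod 2π = 5.424715 rad → L = 6.85·(6.277718 + 7.459400 + 5.424715) = 6.85·19.161832 = 131.258550 m
LSR: p² = d² − 2 + 2cos(α−β) + 2d(sin α + sin β) = 55.479497; p = √p² = 7.448456; φ = atan2(−cos α − cos β, d + sin α + sin β) − atan2(−2, p) = 0.051680 rad; t = (φ − α) mod 2π = 0.005472 rad, q = (φ − β) mod 2π = 5.424719 rad → L = 6.85·(0.005472 + 7.448456 + 5.424719) = 6.85·12.878647 = 88.218731 m
RSL: p² = d² − 2 + 2cos(α−β) − 2d(sin α + sin β) = 33.060246; p = √p² = 5.749804; φ = atan2(cos α + cos β, d − sin α − sin β) − atan2(2, p) = -0.066660 rad; t = (α − φ) mod 2π = 0.112868 rad, q = (β − φ) mod 2π = 0.976806 rad → L = 6.85·(0.112868 + 5.749804 + 0.976806) = 6.85·6.839478 = 46.850425 m
RLR: c = (6 − d² + 2cos(α−β) + 2d(sin α − sin β))/8 = -5.955330, |c| > 1 → infeasible
LRL: c = (6 − d² + 2cos(α−β) − 2d(sin α − sin β))/8 = -3.462690, |c| > 1 → infeasible
Shortest: RSL with L = 46.850425 m ≈ 46.8504 m

46.8504 m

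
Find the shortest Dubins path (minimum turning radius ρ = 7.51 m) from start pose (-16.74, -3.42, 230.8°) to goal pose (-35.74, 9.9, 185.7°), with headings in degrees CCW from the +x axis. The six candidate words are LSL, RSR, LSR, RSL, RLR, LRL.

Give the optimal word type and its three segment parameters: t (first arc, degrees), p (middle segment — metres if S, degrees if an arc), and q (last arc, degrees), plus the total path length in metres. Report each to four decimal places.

LRL: t = 44.3373°, p = 237.7782°, q = 148.3408°, L = 56.4217 m

Let ψ = atan2(Δy, Δx) = atan2(13.32, -19.00) = 144.9675° be the start→goal bearing.
Normalize: d = |goal − start| / ρ = 23.203931/7.51 = 3.089738, α = (θ_start − ψ) mod 360° = 85.8325° = 1.498059 rad, β = (θ_goal − ψ) mod 360° = 40.7325° = 0.710916 rad.
Common terms: sin α = 0.997356, cos α = 0.072673, sin β = 0.652528, cos β = 0.757765, cos(α−β) = 0.705872, d² = 9.546480. Work in radians in the unit-radius frame; every candidate has L = ρ·(t + p + q).
LSL: p² = 2 + d² − 2cos(α−β) + 2d(sin α − sin β) = 12.265591; p = √p² = 3.502227; φ = atan2(cos β − cos α, d + sin α − sin β) = 0.196886 rad; t = (φ − α) mod 2π = 4.982012 rad, q = (β − φ) mod 2π = 0.514030 rad → L = 7.51·(4.982012 + 3.502227 + 0.514030) = 7.51·8.998268 = 67.576996 m
RSR: p² = 2 + d² − 2cos(α−β) + 2d(sin β − sin α) = 8.003881; p = √p² = 2.829113; φ = atan2(cos α − cos β, d − sin α + sin β) = -0.244589 rad; t = (α − φ) mod 2π = 1.742649 rad, q = (φ − β) mod 2π = 5.327680 rad → L = 7.51·(1.742649 + 2.829113 + 5.327680) = 7.51·9.899442 = 74.344809 m
LSR: p² = d² − 2 + 2cos(α−β) + 2d(sin α + sin β) = 19.153640; p = √p² = 4.376487; φ = atan2(−cos α − cos β, d + sin α + sin β) − atan2(−2, p) = 0.255198 rad; t = (φ − α) mod 2π = 5.040324 rad, q = (φ − β) mod 2π = 5.827468 rad → L = 7.51·(5.040324 + 4.376487 + 5.827468) = 7.51·15.244279 = 114.484538 m
RSL: p² = d² − 2 + 2cos(α−β) − 2d(sin α + sin β) = -1.237194 < 0 → infeasible
RLR: c = (6 − d² + 2cos(α−β) + 2d(sin α − sin β))/8 = -0.000485; p = 2π − arccos c = 4.711904 rad; φ = atan2(cos α − cos β, d − sin α + sin β) = -0.244589 rad; t = (α − φ + p/2) mod 2π = 4.098600 rad, q = (α − β − t + p) mod 2π = 1.400447 rad → L = 7.51·(4.098600 + 4.711904 + 1.400447) = 7.51·10.210951 = 76.684243 m
LRL: c = (6 − d² + 2cos(α−β) − 2d(sin α − sin β))/8 = -0.533199; p = 2π − arccos c = 4.150012 rad; φ = atan2(cos β − cos α, d + sin α − sin β) = 0.196886 rad; t = (φ − α + p/2) mod 2π = 0.773832 rad, q = (β − α − t + p) mod 2π = 2.589036 rad → L = 7.51·(0.773832 + 4.150012 + 2.589036) = 7.51·7.512880 = 56.421727 m
Shortest: LRL with L = 56.421727 m ≈ 56.4217 m
Convert LRL to answer units (arcs ×180/π): t = 0.773832·180/π = 44.3373°, p = 4.150012·180/π = 237.7782°, q = 2.589036·180/π = 148.3408°, L = 56.4217 m.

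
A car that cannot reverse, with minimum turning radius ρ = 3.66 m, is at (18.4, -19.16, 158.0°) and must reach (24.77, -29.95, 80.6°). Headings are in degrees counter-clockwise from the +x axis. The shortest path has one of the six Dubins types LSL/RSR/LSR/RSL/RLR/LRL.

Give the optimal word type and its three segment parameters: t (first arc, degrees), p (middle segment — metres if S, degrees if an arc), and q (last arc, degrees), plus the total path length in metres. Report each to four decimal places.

LSL: t = 143.2785°, p = 7.9550 m, q = 139.3215°, L = 26.0072 m

Let ψ = atan2(Δy, Δx) = atan2(-10.79, 6.37) = -59.4440° be the start→goal bearing.
Normalize: d = |goal − start| / ρ = 12.530004/3.66 = 3.423498, α = (θ_start − ψ) mod 360° = 217.4440° = 3.795114 rad, β = (θ_goal − ψ) mod 360° = 140.0440° = 2.444230 rad.
Common terms: sin α = -0.607986, cos α = -0.793948, sin β = 0.642199, cos β = -0.766538, cos(α−β) = 0.218143, d² = 11.720341. Work in radians in the unit-radius frame; every candidate has L = ρ·(t + p + q).
LSL: p² = 2 + d² − 2cos(α−β) + 2d(sin α − sin β) = 4.724043; p = √p² = 2.173486; φ = atan2(cos β − cos α, d + sin α − sin β) = 0.012611 rad; t = (φ − α) mod 2π = 2.500682 rad, q = (β − φ) mod 2π = 2.431618 rad → L = 3.66·(2.500682 + 2.173486 + 2.431618) = 3.66·7.105787 = 26.007180 m
RSR: p² = 2 + d² − 2cos(α−β) + 2d(sin β − sin α) = 21.844066; p = √p² = 4.673764; φ = atan2(cos α − cos β, d − sin α + sin β) = -0.005865 rad; t = (α − φ) mod 2π = 3.800979 rad, q = (φ − β) mod 2π = 3.833091 rad → L = 3.66·(3.800979 + 4.673764 + 3.833091) = 3.66·12.307834 = 45.046672 m
LSR: p² = d² − 2 + 2cos(α−β) + 2d(sin α + sin β) = 10.390880; p = √p² = 3.223489; φ = atan2(−cos α − cos β, d + sin α + sin β) − atan2(−2, p) = 0.979257 rad; t = (φ − α) mod 2π = 3.467328 rad, q = (φ − β) mod 2π = 4.818213 rad → L = 3.66·(3.467328 + 3.223489 + 4.818213) = 3.66·11.509030 = 42.123049 m
RSL: p² = d² − 2 + 2cos(α−β) − 2d(sin α + sin β) = 9.922375; p = √p² = 3.149980; φ = atan2(cos α + cos β, d − sin α − sin β) − atan2(2, p) = -0.997187 rad; t = (α − φ) mod 2π = 4.792302 rad, q = (β − φ) mod 2π = 3.441417 rad → L = 3.66·(4.792302 + 3.149980 + 3.441417) = 3.66·11.383699 = 41.664338 m
RLR: c = (6 − d² + 2cos(α−β) + 2d(sin α − sin β))/8 = -1.730508, |c| > 1 → infeasible
LRL: c = (6 − d² + 2cos(α−β) − 2d(sin α − sin β))/8 = 0.409495; p = 2π − arccos c = 5.134289 rad; φ = atan2(cos β − cos α, d + sin α − sin β) = 0.012611 rad; t = (φ − α + p/2) mod 2π = 5.067827 rad, q = (β − α − t + p) mod 2π = 4.998763 rad → L = 3.66·(5.067827 + 5.134289 + 4.998763) = 3.66·15.200879 = 55.635216 m
Shortest: LSL with L = 26.007180 m ≈ 26.0072 m
Convert LSL to answer units (arcs ×180/π): t = 2.500682·180/π = 143.2785°, p = ρ·p = 3.66·2.173486 = 7.9550 m, q = 2.431618·180/π = 139.3215°, L = 26.0072 m.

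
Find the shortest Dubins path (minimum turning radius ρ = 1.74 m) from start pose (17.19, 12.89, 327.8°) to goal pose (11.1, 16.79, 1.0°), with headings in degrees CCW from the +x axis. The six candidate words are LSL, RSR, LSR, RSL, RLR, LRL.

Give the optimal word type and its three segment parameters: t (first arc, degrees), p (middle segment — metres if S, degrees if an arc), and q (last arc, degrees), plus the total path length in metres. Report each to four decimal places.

RSR: t = 183.0902°, p = 6.2879 m, q = 143.7098°, L = 16.2124 m

Let ψ = atan2(Δy, Δx) = atan2(3.90, -6.09) = 147.3647° be the start→goal bearing.
Normalize: d = |goal − start| / ρ = 7.231743/1.74 = 4.156174, α = (θ_start − ψ) mod 360° = 180.4353° = 3.149189 rad, β = (θ_goal − ψ) mod 360° = 213.6353° = 3.728639 rad.
Common terms: sin α = -0.007597, cos α = -0.999971, sin β = -0.553904, cos β = -0.832581, cos(α−β) = 0.836764, d² = 17.273781. Work in radians in the unit-radius frame; every candidate has L = ρ·(t + p + q).
LSL: p² = 2 + d² − 2cos(α−β) + 2d(sin α − sin β) = 22.141350; p = √p² = 4.705460; φ = atan2(cos β − cos α, d + sin α − sin β) = 0.035581 rad; t = (φ − α) mod 2π = 3.169577 rad, q = (β − φ) mod 2π = 3.693057 rad → L = 1.74·(3.169577 + 4.705460 + 3.693057) = 1.74·11.568094 = 20.128484 m
RSR: p² = 2 + d² − 2cos(α−β) + 2d(sin β − sin α) = 13.059156; p = √p² = 3.613745; φ = atan2(cos α − cos β, d − sin α + sin β) = -0.046337 rad; t = (α − φ) mod 2π = 3.195526 rad, q = (φ − β) mod 2π = 2.508210 rad → L = 1.74·(3.195526 + 3.613745 + 2.508210) = 1.74·9.317481 = 16.212418 m
LSR: p² = d² − 2 + 2cos(α−β) + 2d(sin α + sin β) = 12.279921; p = √p² = 3.504272; φ = atan2(−cos α − cos β, d + sin α + sin β) − atan2(−2, p) = 0.990075 rad; t = (φ − α) mod 2π = 4.124071 rad, q = (φ − β) mod 2π = 3.544621 rad → L = 1.74·(4.124071 + 3.504272 + 3.544621) = 1.74·11.172964 = 19.440958 m
RSL: p² = d² − 2 + 2cos(α−β) − 2d(sin α + sin β) = 21.614698; p = √p² = 4.649161; φ = atan2(cos α + cos β, d − sin α − sin β) − atan2(2, p) = -0.776759 rad; t = (α − φ) mod 2π = 3.925948 rad, q = (β − φ) mod 2π = 4.505398 rad → L = 1.74·(3.925948 + 4.649161 + 4.505398) = 1.74·13.080507 = 22.760082 m
RLR: c = (6 − d² + 2cos(α−β) + 2d(sin α − sin β))/8 = -0.632394; p = 2π − arccos c = 4.027749 rad; φ = atan2(cos α − cos β, d − sin α + sin β) = -0.046337 rad; t = (α − φ + p/2) mod 2π = 5.209401 rad, q = (α − β − t + p) mod 2π = 4.522084 rad → L = 1.74·(5.209401 + 4.027749 + 4.522084) = 1.74·13.759233 = 23.941066 m
LRL: c = (6 − d² + 2cos(α−β) − 2d(sin α − sin β))/8 = -1.767669, |c| > 1 → infeasible
Shortest: RSR with L = 16.212418 m ≈ 16.2124 m
Convert RSR to answer units (arcs ×180/π): t = 3.195526·180/π = 183.0902°, p = ρ·p = 1.74·3.613745 = 6.2879 m, q = 2.508210·180/π = 143.7098°, L = 16.2124 m.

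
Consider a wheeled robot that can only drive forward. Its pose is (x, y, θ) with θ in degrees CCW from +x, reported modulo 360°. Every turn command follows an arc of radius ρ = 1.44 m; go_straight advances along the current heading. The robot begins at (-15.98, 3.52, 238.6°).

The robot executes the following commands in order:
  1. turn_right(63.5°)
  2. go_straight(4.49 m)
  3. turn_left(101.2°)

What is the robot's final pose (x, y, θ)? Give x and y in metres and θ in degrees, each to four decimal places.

(-23.3600, 1.6263, 276.3000°)

set_pose: (x, y, θ) = (-15.9800, 3.5200, 238.6000°), ρ = 1.44
turn_right(63.5°): centre at ρ to the right, rotate −63.5° → (-17.3321, 2.8355, 175.1000°)
go_straight(4.49): x += 4.49·cos θ, y += 4.49·sin θ → (-21.8057, 3.2190, 175.1000°)
turn_left(101.2°): centre at ρ to the left, rotate +101.2° → (-23.3600, 1.6263, 276.3000°)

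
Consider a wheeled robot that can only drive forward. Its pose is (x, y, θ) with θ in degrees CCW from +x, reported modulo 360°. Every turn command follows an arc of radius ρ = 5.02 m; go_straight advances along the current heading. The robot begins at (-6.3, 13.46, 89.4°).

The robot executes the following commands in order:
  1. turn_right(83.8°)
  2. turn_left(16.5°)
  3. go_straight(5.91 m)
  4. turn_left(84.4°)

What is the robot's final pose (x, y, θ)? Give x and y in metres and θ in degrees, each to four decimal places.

(8.0291, 27.0488, 106.5000°)

set_pose: (x, y, θ) = (-6.3000, 13.4600, 89.4000°), ρ = 5.02
turn_right(83.8°): centre at ρ to the right, rotate −83.8° → (-1.7701, 18.4035, 5.6000°)
turn_left(16.5°): centre at ρ to the left, rotate +16.5° → (-0.3714, 18.7483, 22.1000°)
go_straight(5.91): x += 5.91·cos θ, y += 5.91·sin θ → (5.1044, 20.9718, 22.1000°)
turn_left(84.4°): centre at ρ to the left, rotate +84.4° → (8.0291, 27.0488, 106.5000°)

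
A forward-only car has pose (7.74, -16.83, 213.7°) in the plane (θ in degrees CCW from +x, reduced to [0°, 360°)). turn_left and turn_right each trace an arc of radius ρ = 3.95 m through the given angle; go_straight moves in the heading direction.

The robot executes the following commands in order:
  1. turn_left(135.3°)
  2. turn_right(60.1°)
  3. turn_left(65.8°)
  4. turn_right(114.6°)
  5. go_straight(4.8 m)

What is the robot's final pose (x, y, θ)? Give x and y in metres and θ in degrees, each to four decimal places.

(16.2001, -39.3085, 240.1000°)

set_pose: (x, y, θ) = (7.7400, -16.8300, 213.7000°), ρ = 3.95
turn_left(135.3°): centre at ρ to the left, rotate +135.3° → (9.1779, -23.9936, 349.0000°)
turn_right(60.1°): centre at ρ to the right, rotate −60.1° → (12.1613, -26.5916, 288.9000°)
turn_left(65.8°): centre at ρ to the left, rotate +65.8° → (15.5335, -29.2452, 354.7000°)
turn_right(114.6°): centre at ρ to the right, rotate −114.6° → (18.5928, -35.1474, 240.1000°)
go_straight(4.8): x += 4.8·cos θ, y += 4.8·sin θ → (16.2001, -39.3085, 240.1000°)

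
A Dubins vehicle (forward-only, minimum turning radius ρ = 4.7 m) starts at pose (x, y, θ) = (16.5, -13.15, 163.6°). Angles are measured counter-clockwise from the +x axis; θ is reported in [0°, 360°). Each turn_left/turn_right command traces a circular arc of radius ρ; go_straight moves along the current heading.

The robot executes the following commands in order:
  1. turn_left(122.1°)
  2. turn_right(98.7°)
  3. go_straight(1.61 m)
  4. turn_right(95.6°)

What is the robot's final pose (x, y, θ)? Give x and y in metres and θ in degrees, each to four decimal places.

set_pose: (x, y, θ) = (16.5000, -13.1500, 163.6000°), ρ = 4.7
turn_left(122.1°): centre at ρ to the left, rotate +122.1° → (10.6483, -18.9306, 285.7000°)
turn_right(98.7°): centre at ρ to the right, rotate −98.7° → (6.6965, -24.8674, 187.0000°)
go_straight(1.61): x += 1.61·cos θ, y += 1.61·sin θ → (5.0985, -25.0636, 187.0000°)
turn_right(95.6°): centre at ρ to the right, rotate −95.6° → (-0.1729, -20.5135, 91.4000°)

(-0.1729, -20.5135, 91.4000°)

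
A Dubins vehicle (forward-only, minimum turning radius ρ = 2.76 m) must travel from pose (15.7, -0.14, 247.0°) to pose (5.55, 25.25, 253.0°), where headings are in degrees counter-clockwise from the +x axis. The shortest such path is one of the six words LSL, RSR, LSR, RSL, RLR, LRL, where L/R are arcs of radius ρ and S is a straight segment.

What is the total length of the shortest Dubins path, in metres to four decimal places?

Let ψ = atan2(Δy, Δx) = atan2(25.39, -10.15) = 111.7897° be the start→goal bearing.
Normalize: d = |goal − start| / ρ = 27.343639/2.76 = 9.907116, α = (θ_start − ψ) mod 360° = 135.2103° = 2.359864 rad, β = (θ_goal − ψ) mod 360° = 141.2103° = 2.464584 rad.
Common terms: sin α = 0.704507, cos α = -0.709697, sin β = 0.626464, cos β = -0.779450, cos(α−β) = 0.994522, d² = 98.150940. Work in radians in the unit-radius frame; every candidate has L = ρ·(t + p + q).
LSL: p² = 2 + d² − 2cos(α−β) + 2d(sin α − sin β) = 99.708256; p = √p² = 9.985402; φ = atan2(cos β − cos α, d + sin α − sin β) = -0.006986 rad; t = (φ − α) mod 2π = 3.916335 rad, q = (β − φ) mod 2π = 2.471570 rad → L = 2.76·(3.916335 + 9.985402 + 2.471570) = 2.76·16.373307 = 45.190328 m
RSR: p² = 2 + d² − 2cos(α−β) + 2d(sin β − sin α) = 96.615536; p = √p² = 9.829320; φ = atan2(cos α − cos β, d − sin α + sin β) = 0.007097 rad; t = (α − φ) mod 2π = 2.352768 rad, q = (φ − β) mod 2π = 3.825698 rad → L = 2.76·(2.352768 + 9.829320 + 3.825698) = 2.76·16.007786 = 44.181489 m
LSR: p² = d² − 2 + 2cos(α−β) + 2d(sin α + sin β) = 124.512157; p = √p² = 11.158502; φ = atan2(−cos α − cos β, d + sin α + sin β) − atan2(−2, p) = 0.309094 rad; t = (φ − α) mod 2π = 4.232415 rad, q = (φ − β) mod 2π = 4.127695 rad → L = 2.76·(4.232415 + 11.158502 + 4.127695) = 2.76·19.518611 = 53.871368 m
RSL: p² = d² − 2 + 2cos(α−β) − 2d(sin α + sin β) = 71.767811; p = √p² = 8.471588; φ = atan2(cos α + cos β, d − sin α − sin β) − atan2(2, p) = -0.403762 rad; t = (α − φ) mod 2π = 2.763627 rad, q = (β − φ) mod 2π = 2.868346 rad → L = 2.76·(2.763627 + 8.471588 + 2.868346) = 2.76·14.103562 = 38.925830 m
RLR: c = (6 − d² + 2cos(α−β) + 2d(sin α − sin β))/8 = -11.076942, |c| > 1 → infeasible
LRL: c = (6 − d² + 2cos(α−β) − 2d(sin α − sin β))/8 = -11.463532, |c| > 1 → infeasible
Shortest: RSL with L = 38.925830 m ≈ 38.9258 m

38.9258 m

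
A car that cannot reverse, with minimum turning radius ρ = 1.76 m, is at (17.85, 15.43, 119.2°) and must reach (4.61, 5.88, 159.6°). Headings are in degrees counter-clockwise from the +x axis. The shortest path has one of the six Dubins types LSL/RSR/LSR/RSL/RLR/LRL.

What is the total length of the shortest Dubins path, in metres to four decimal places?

Let ψ = atan2(Δy, Δx) = atan2(-9.55, -13.24) = -144.1971° be the start→goal bearing.
Normalize: d = |goal − start| / ρ = 16.324831/1.76 = 9.275472, α = (θ_start − ψ) mod 360° = 263.3971° = 4.597147 rad, β = (θ_goal − ψ) mod 360° = 303.7971° = 5.302260 rad.
Common terms: sin α = -0.993367, cos α = -0.114987, sin β = -0.831012, cos β = 0.556254, cos(α−β) = 0.761538, d² = 86.034381. Work in radians in the unit-radius frame; every candidate has L = ρ·(t + p + q).
LSL: p² = 2 + d² − 2cos(α−β) + 2d(sin α − sin β) = 83.499474; p = √p² = 9.137805; φ = atan2(cos β − cos α, d + sin α − sin β) = 0.073524 rad; t = (φ − α) mod 2π = 1.759562 rad, q = (β − φ) mod 2π = 5.228736 rad → L = 1.76·(1.759562 + 9.137805 + 5.228736) = 1.76·16.126103 = 28.381941 m
RSR: p² = 2 + d² − 2cos(α−β) + 2d(sin β − sin α) = 89.523136; p = √p² = 9.461667; φ = atan2(cos α − cos β, d − sin α + sin β) = -0.071003 rad; t = (α − φ) mod 2π = 4.668150 rad, q = (φ − β) mod 2π = 0.909922 rad → L = 1.76·(4.668150 + 9.461667 + 0.909922) = 1.76·15.039739 = 26.469941 m
LSR: p² = d² − 2 + 2cos(α−β) + 2d(sin α + sin β) = 51.713498; p = √p² = 7.191210; φ = atan2(−cos α − cos β, d + sin α + sin β) − atan2(−2, p) = 0.212109 rad; t = (φ − α) mod 2π = 1.898148 rad, q = (φ − β) mod 2π = 1.193035 rad → L = 1.76·(1.898148 + 7.191210 + 1.193035) = 1.76·10.282392 = 18.097010 m
RSL: p² = d² − 2 + 2cos(α−β) − 2d(sin α + sin β) = 119.401418; p = √p² = 10.927096; φ = atan2(cos α + cos β, d − sin α − sin β) − atan2(2, p) = -0.141294 rad; t = (α − φ) mod 2π = 4.738441 rad, q = (β − φ) mod 2π = 5.443554 rad → L = 1.76·(4.738441 + 10.927096 + 5.443554) = 1.76·21.109091 = 37.152000 m
RLR: c = (6 − d² + 2cos(α−β) + 2d(sin α − sin β))/8 = -10.190392, |c| > 1 → infeasible
LRL: c = (6 − d² + 2cos(α−β) − 2d(sin α − sin β))/8 = -9.437434, |c| > 1 → infeasible
Shortest: LSR with L = 18.097010 m ≈ 18.0970 m

18.0970 m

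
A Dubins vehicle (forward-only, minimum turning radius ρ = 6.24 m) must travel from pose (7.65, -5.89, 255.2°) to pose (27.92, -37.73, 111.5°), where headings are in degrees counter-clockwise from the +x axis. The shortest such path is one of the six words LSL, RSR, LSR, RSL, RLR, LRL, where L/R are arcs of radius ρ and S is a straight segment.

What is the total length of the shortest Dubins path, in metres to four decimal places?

57.1647 m

Let ψ = atan2(Δy, Δx) = atan2(-31.84, 20.27) = -57.5183° be the start→goal bearing.
Normalize: d = |goal − start| / ρ = 37.744649/6.24 = 6.048822, α = (θ_start − ψ) mod 360° = 312.7183° = 5.457964 rad, β = (θ_goal − ψ) mod 360° = 169.0183° = 2.949926 rad.
Common terms: sin α = -0.734698, cos α = 0.678395, sin β = 0.190495, cos β = -0.981688, cos(α−β) = -0.805928, d² = 36.588246. Work in radians in the unit-radius frame; every candidate has L = ρ·(t + p + q).
LSL: p² = 2 + d² − 2cos(α−β) + 2d(sin α − sin β) = 29.007453; p = √p² = 5.385857; φ = atan2(cos β − cos α, d + sin α − sin β) = -0.313332 rad; t = (φ − α) mod 2π = 0.511889 rad, q = (β − φ) mod 2π = 3.263258 rad → L = 6.24·(0.511889 + 5.385857 + 3.263258) = 6.24·9.161004 = 57.164664 m
RSR: p² = 2 + d² − 2cos(α−β) + 2d(sin β − sin α) = 51.392753; p = √p² = 7.168874; φ = atan2(cos α − cos β, d − sin α + sin β) = 0.233689 rad; t = (α − φ) mod 2π = 5.224275 rad, q = (φ − β) mod 2π = 3.566948 rad → L = 6.24·(5.224275 + 7.168874 + 3.566948) = 6.24·15.960097 = 99.591007 m
LSR: p² = d² − 2 + 2cos(α−β) + 2d(sin α + sin β) = 26.392820; p = √p² = 5.137394; φ = atan2(−cos α − cos β, d + sin α + sin β) − atan2(−2, p) = 0.426293 rad; t = (φ − α) mod 2π = 1.251514 rad, q = (φ − β) mod 2π = 3.759552 rad → L = 6.24·(1.251514 + 5.137394 + 3.759552) = 6.24·10.148460 = 63.326388 m
RSL: p² = d² − 2 + 2cos(α−β) − 2d(sin α + sin β) = 39.559960; p = √p² = 6.289671; φ = atan2(cos α + cos β, d − sin α − sin β) − atan2(2, p) = -0.353841 rad; t = (α − φ) mod 2π = 5.811805 rad, q = (β − φ) mod 2π = 3.303767 rad → L = 6.24·(5.811805 + 6.289671 + 3.303767) = 6.24·15.405243 = 96.128718 m
RLR: c = (6 − d² + 2cos(α−β) + 2d(sin α − sin β))/8 = -5.424094, |c| > 1 → infeasible
LRL: c = (6 − d² + 2cos(α−β) − 2d(sin α − sin β))/8 = -2.625932, |c| > 1 → infeasible
Shortest: LSL with L = 57.164664 m ≈ 57.1647 m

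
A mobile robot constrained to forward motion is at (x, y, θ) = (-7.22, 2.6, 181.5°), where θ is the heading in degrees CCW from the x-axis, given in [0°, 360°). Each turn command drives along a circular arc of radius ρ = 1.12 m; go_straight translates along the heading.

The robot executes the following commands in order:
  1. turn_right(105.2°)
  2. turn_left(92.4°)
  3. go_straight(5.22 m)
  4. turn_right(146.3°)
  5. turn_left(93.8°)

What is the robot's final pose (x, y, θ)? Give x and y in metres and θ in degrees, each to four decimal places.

(-13.9541, 10.0350, 116.2000°)

set_pose: (x, y, θ) = (-7.2200, 2.6000, 181.5000°), ρ = 1.12
turn_right(105.2°): centre at ρ to the right, rotate −105.2° → (-8.3375, 3.9849, 76.3000°)
turn_left(92.4°): centre at ρ to the left, rotate +92.4° → (-9.2061, 5.3484, 168.7000°)
go_straight(5.22): x += 5.22·cos θ, y += 5.22·sin θ → (-14.3249, 6.3713, 168.7000°)
turn_right(146.3°): centre at ρ to the right, rotate −146.3° → (-14.5323, 8.5050, 22.4000°)
turn_left(93.8°): centre at ρ to the left, rotate +93.8° → (-13.9541, 10.0350, 116.2000°)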